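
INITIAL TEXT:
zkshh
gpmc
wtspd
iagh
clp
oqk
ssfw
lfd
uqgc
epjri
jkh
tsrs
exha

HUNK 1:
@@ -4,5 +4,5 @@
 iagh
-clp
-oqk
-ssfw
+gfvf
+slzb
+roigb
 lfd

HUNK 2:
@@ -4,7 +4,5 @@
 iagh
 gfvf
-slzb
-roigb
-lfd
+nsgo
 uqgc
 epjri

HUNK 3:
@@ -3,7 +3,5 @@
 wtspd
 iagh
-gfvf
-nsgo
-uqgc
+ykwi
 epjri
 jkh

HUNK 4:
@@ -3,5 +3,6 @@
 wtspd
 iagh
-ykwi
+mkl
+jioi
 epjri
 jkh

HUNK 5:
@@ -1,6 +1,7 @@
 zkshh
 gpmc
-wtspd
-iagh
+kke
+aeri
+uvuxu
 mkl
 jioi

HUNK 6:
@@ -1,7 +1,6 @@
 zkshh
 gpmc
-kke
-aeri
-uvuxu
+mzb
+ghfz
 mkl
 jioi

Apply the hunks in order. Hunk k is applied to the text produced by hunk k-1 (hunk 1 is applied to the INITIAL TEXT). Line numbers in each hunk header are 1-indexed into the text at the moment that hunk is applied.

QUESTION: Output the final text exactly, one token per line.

Hunk 1: at line 4 remove [clp,oqk,ssfw] add [gfvf,slzb,roigb] -> 13 lines: zkshh gpmc wtspd iagh gfvf slzb roigb lfd uqgc epjri jkh tsrs exha
Hunk 2: at line 4 remove [slzb,roigb,lfd] add [nsgo] -> 11 lines: zkshh gpmc wtspd iagh gfvf nsgo uqgc epjri jkh tsrs exha
Hunk 3: at line 3 remove [gfvf,nsgo,uqgc] add [ykwi] -> 9 lines: zkshh gpmc wtspd iagh ykwi epjri jkh tsrs exha
Hunk 4: at line 3 remove [ykwi] add [mkl,jioi] -> 10 lines: zkshh gpmc wtspd iagh mkl jioi epjri jkh tsrs exha
Hunk 5: at line 1 remove [wtspd,iagh] add [kke,aeri,uvuxu] -> 11 lines: zkshh gpmc kke aeri uvuxu mkl jioi epjri jkh tsrs exha
Hunk 6: at line 1 remove [kke,aeri,uvuxu] add [mzb,ghfz] -> 10 lines: zkshh gpmc mzb ghfz mkl jioi epjri jkh tsrs exha

Answer: zkshh
gpmc
mzb
ghfz
mkl
jioi
epjri
jkh
tsrs
exha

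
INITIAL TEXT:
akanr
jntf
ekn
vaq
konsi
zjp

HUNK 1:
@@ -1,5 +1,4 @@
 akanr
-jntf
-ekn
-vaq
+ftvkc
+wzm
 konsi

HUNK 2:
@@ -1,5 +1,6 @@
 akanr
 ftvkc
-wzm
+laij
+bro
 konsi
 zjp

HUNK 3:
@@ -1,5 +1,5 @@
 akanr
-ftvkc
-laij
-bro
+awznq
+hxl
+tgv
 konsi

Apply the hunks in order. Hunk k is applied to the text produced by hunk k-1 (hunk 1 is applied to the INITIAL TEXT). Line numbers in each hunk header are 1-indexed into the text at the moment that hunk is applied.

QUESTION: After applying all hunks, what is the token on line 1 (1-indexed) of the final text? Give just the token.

Hunk 1: at line 1 remove [jntf,ekn,vaq] add [ftvkc,wzm] -> 5 lines: akanr ftvkc wzm konsi zjp
Hunk 2: at line 1 remove [wzm] add [laij,bro] -> 6 lines: akanr ftvkc laij bro konsi zjp
Hunk 3: at line 1 remove [ftvkc,laij,bro] add [awznq,hxl,tgv] -> 6 lines: akanr awznq hxl tgv konsi zjp
Final line 1: akanr

Answer: akanr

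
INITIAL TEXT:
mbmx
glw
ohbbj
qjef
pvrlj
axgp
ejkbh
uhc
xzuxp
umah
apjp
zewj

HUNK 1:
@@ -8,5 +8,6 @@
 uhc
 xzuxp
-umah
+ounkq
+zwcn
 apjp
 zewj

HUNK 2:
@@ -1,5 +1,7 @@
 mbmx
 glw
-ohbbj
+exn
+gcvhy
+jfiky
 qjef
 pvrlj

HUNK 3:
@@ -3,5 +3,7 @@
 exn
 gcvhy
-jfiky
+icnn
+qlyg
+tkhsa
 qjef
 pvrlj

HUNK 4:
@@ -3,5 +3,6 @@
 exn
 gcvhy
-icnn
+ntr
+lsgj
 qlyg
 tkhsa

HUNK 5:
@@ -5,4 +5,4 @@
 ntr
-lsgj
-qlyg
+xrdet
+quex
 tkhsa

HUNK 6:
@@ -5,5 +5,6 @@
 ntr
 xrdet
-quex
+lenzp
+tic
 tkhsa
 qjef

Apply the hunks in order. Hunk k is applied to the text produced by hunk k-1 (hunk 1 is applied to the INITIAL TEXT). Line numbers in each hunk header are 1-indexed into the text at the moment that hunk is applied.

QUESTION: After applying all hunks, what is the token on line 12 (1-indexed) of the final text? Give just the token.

Answer: axgp

Derivation:
Hunk 1: at line 8 remove [umah] add [ounkq,zwcn] -> 13 lines: mbmx glw ohbbj qjef pvrlj axgp ejkbh uhc xzuxp ounkq zwcn apjp zewj
Hunk 2: at line 1 remove [ohbbj] add [exn,gcvhy,jfiky] -> 15 lines: mbmx glw exn gcvhy jfiky qjef pvrlj axgp ejkbh uhc xzuxp ounkq zwcn apjp zewj
Hunk 3: at line 3 remove [jfiky] add [icnn,qlyg,tkhsa] -> 17 lines: mbmx glw exn gcvhy icnn qlyg tkhsa qjef pvrlj axgp ejkbh uhc xzuxp ounkq zwcn apjp zewj
Hunk 4: at line 3 remove [icnn] add [ntr,lsgj] -> 18 lines: mbmx glw exn gcvhy ntr lsgj qlyg tkhsa qjef pvrlj axgp ejkbh uhc xzuxp ounkq zwcn apjp zewj
Hunk 5: at line 5 remove [lsgj,qlyg] add [xrdet,quex] -> 18 lines: mbmx glw exn gcvhy ntr xrdet quex tkhsa qjef pvrlj axgp ejkbh uhc xzuxp ounkq zwcn apjp zewj
Hunk 6: at line 5 remove [quex] add [lenzp,tic] -> 19 lines: mbmx glw exn gcvhy ntr xrdet lenzp tic tkhsa qjef pvrlj axgp ejkbh uhc xzuxp ounkq zwcn apjp zewj
Final line 12: axgp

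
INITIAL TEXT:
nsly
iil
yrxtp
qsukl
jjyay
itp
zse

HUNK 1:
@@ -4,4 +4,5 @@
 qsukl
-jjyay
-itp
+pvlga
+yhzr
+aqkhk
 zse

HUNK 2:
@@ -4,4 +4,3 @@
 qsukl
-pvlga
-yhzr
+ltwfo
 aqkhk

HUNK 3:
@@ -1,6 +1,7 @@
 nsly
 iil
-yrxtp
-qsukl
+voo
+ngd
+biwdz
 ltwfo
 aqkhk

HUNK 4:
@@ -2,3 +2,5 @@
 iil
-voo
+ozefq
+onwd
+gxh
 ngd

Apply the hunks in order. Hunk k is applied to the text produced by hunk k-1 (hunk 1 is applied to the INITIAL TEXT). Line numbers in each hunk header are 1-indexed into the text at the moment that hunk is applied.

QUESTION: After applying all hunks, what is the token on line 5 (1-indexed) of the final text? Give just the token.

Answer: gxh

Derivation:
Hunk 1: at line 4 remove [jjyay,itp] add [pvlga,yhzr,aqkhk] -> 8 lines: nsly iil yrxtp qsukl pvlga yhzr aqkhk zse
Hunk 2: at line 4 remove [pvlga,yhzr] add [ltwfo] -> 7 lines: nsly iil yrxtp qsukl ltwfo aqkhk zse
Hunk 3: at line 1 remove [yrxtp,qsukl] add [voo,ngd,biwdz] -> 8 lines: nsly iil voo ngd biwdz ltwfo aqkhk zse
Hunk 4: at line 2 remove [voo] add [ozefq,onwd,gxh] -> 10 lines: nsly iil ozefq onwd gxh ngd biwdz ltwfo aqkhk zse
Final line 5: gxh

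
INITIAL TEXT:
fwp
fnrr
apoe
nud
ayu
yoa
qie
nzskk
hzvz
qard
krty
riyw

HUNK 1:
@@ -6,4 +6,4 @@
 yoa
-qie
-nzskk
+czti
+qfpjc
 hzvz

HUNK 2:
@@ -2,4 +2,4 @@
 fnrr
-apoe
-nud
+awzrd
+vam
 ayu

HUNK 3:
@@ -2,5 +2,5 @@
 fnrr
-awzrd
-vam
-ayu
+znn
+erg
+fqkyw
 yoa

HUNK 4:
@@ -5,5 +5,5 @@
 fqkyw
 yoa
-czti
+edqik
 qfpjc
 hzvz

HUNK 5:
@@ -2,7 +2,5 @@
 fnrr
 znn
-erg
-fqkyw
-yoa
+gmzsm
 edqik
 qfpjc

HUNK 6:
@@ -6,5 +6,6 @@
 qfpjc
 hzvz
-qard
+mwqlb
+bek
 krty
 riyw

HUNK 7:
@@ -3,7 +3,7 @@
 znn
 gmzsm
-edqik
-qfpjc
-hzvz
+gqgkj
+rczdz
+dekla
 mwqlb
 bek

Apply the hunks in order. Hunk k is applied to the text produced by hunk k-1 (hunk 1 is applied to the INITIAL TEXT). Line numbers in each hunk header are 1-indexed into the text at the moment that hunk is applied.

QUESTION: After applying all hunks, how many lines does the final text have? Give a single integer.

Answer: 11

Derivation:
Hunk 1: at line 6 remove [qie,nzskk] add [czti,qfpjc] -> 12 lines: fwp fnrr apoe nud ayu yoa czti qfpjc hzvz qard krty riyw
Hunk 2: at line 2 remove [apoe,nud] add [awzrd,vam] -> 12 lines: fwp fnrr awzrd vam ayu yoa czti qfpjc hzvz qard krty riyw
Hunk 3: at line 2 remove [awzrd,vam,ayu] add [znn,erg,fqkyw] -> 12 lines: fwp fnrr znn erg fqkyw yoa czti qfpjc hzvz qard krty riyw
Hunk 4: at line 5 remove [czti] add [edqik] -> 12 lines: fwp fnrr znn erg fqkyw yoa edqik qfpjc hzvz qard krty riyw
Hunk 5: at line 2 remove [erg,fqkyw,yoa] add [gmzsm] -> 10 lines: fwp fnrr znn gmzsm edqik qfpjc hzvz qard krty riyw
Hunk 6: at line 6 remove [qard] add [mwqlb,bek] -> 11 lines: fwp fnrr znn gmzsm edqik qfpjc hzvz mwqlb bek krty riyw
Hunk 7: at line 3 remove [edqik,qfpjc,hzvz] add [gqgkj,rczdz,dekla] -> 11 lines: fwp fnrr znn gmzsm gqgkj rczdz dekla mwqlb bek krty riyw
Final line count: 11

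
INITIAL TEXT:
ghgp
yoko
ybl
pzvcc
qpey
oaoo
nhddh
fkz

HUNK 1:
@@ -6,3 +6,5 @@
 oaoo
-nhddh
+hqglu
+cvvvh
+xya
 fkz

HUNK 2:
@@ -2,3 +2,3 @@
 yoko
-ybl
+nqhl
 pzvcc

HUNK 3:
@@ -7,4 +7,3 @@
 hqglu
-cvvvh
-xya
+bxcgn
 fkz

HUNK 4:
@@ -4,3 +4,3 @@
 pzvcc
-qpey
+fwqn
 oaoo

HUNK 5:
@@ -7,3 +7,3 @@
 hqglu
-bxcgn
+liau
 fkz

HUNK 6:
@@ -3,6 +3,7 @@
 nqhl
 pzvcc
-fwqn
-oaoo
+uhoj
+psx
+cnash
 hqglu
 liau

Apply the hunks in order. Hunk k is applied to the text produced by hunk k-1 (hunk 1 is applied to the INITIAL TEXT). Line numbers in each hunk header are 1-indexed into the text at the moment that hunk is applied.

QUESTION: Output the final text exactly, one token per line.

Answer: ghgp
yoko
nqhl
pzvcc
uhoj
psx
cnash
hqglu
liau
fkz

Derivation:
Hunk 1: at line 6 remove [nhddh] add [hqglu,cvvvh,xya] -> 10 lines: ghgp yoko ybl pzvcc qpey oaoo hqglu cvvvh xya fkz
Hunk 2: at line 2 remove [ybl] add [nqhl] -> 10 lines: ghgp yoko nqhl pzvcc qpey oaoo hqglu cvvvh xya fkz
Hunk 3: at line 7 remove [cvvvh,xya] add [bxcgn] -> 9 lines: ghgp yoko nqhl pzvcc qpey oaoo hqglu bxcgn fkz
Hunk 4: at line 4 remove [qpey] add [fwqn] -> 9 lines: ghgp yoko nqhl pzvcc fwqn oaoo hqglu bxcgn fkz
Hunk 5: at line 7 remove [bxcgn] add [liau] -> 9 lines: ghgp yoko nqhl pzvcc fwqn oaoo hqglu liau fkz
Hunk 6: at line 3 remove [fwqn,oaoo] add [uhoj,psx,cnash] -> 10 lines: ghgp yoko nqhl pzvcc uhoj psx cnash hqglu liau fkz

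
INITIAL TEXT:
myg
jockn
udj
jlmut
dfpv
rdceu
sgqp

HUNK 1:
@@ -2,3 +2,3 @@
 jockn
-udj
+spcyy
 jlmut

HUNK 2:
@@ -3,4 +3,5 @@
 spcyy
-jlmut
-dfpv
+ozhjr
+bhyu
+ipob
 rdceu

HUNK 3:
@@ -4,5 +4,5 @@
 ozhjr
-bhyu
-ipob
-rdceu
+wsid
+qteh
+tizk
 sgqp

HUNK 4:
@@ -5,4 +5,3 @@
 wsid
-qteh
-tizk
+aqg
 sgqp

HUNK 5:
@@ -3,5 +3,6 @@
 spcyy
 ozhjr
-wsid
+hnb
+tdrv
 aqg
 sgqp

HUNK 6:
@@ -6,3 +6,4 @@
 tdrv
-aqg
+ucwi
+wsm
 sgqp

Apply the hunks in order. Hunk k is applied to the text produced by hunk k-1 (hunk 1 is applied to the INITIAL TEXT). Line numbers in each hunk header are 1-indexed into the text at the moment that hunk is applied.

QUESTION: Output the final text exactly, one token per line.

Hunk 1: at line 2 remove [udj] add [spcyy] -> 7 lines: myg jockn spcyy jlmut dfpv rdceu sgqp
Hunk 2: at line 3 remove [jlmut,dfpv] add [ozhjr,bhyu,ipob] -> 8 lines: myg jockn spcyy ozhjr bhyu ipob rdceu sgqp
Hunk 3: at line 4 remove [bhyu,ipob,rdceu] add [wsid,qteh,tizk] -> 8 lines: myg jockn spcyy ozhjr wsid qteh tizk sgqp
Hunk 4: at line 5 remove [qteh,tizk] add [aqg] -> 7 lines: myg jockn spcyy ozhjr wsid aqg sgqp
Hunk 5: at line 3 remove [wsid] add [hnb,tdrv] -> 8 lines: myg jockn spcyy ozhjr hnb tdrv aqg sgqp
Hunk 6: at line 6 remove [aqg] add [ucwi,wsm] -> 9 lines: myg jockn spcyy ozhjr hnb tdrv ucwi wsm sgqp

Answer: myg
jockn
spcyy
ozhjr
hnb
tdrv
ucwi
wsm
sgqp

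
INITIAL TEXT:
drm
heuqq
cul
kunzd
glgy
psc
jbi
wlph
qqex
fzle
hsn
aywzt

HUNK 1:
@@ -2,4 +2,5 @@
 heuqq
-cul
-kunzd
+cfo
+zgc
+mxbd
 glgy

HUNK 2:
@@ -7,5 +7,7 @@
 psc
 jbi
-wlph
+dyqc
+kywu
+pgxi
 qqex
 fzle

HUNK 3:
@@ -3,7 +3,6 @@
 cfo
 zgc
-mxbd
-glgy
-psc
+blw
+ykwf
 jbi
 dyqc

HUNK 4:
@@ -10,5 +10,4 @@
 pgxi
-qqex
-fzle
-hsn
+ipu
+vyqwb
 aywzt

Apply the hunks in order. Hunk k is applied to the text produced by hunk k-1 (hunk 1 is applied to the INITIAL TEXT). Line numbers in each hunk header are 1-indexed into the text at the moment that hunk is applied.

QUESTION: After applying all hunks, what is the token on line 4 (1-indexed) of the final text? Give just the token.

Hunk 1: at line 2 remove [cul,kunzd] add [cfo,zgc,mxbd] -> 13 lines: drm heuqq cfo zgc mxbd glgy psc jbi wlph qqex fzle hsn aywzt
Hunk 2: at line 7 remove [wlph] add [dyqc,kywu,pgxi] -> 15 lines: drm heuqq cfo zgc mxbd glgy psc jbi dyqc kywu pgxi qqex fzle hsn aywzt
Hunk 3: at line 3 remove [mxbd,glgy,psc] add [blw,ykwf] -> 14 lines: drm heuqq cfo zgc blw ykwf jbi dyqc kywu pgxi qqex fzle hsn aywzt
Hunk 4: at line 10 remove [qqex,fzle,hsn] add [ipu,vyqwb] -> 13 lines: drm heuqq cfo zgc blw ykwf jbi dyqc kywu pgxi ipu vyqwb aywzt
Final line 4: zgc

Answer: zgc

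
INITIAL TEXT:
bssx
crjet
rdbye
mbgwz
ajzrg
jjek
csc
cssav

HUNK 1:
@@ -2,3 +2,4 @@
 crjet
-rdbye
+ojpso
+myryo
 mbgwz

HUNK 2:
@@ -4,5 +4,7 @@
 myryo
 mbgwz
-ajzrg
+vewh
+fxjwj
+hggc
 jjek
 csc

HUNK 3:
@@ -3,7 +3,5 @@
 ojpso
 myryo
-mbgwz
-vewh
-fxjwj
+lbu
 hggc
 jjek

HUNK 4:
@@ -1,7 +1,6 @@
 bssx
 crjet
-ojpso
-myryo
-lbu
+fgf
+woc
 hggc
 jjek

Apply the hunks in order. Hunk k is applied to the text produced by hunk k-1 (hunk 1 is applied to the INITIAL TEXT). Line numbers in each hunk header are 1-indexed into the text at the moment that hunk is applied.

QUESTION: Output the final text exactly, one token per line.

Hunk 1: at line 2 remove [rdbye] add [ojpso,myryo] -> 9 lines: bssx crjet ojpso myryo mbgwz ajzrg jjek csc cssav
Hunk 2: at line 4 remove [ajzrg] add [vewh,fxjwj,hggc] -> 11 lines: bssx crjet ojpso myryo mbgwz vewh fxjwj hggc jjek csc cssav
Hunk 3: at line 3 remove [mbgwz,vewh,fxjwj] add [lbu] -> 9 lines: bssx crjet ojpso myryo lbu hggc jjek csc cssav
Hunk 4: at line 1 remove [ojpso,myryo,lbu] add [fgf,woc] -> 8 lines: bssx crjet fgf woc hggc jjek csc cssav

Answer: bssx
crjet
fgf
woc
hggc
jjek
csc
cssav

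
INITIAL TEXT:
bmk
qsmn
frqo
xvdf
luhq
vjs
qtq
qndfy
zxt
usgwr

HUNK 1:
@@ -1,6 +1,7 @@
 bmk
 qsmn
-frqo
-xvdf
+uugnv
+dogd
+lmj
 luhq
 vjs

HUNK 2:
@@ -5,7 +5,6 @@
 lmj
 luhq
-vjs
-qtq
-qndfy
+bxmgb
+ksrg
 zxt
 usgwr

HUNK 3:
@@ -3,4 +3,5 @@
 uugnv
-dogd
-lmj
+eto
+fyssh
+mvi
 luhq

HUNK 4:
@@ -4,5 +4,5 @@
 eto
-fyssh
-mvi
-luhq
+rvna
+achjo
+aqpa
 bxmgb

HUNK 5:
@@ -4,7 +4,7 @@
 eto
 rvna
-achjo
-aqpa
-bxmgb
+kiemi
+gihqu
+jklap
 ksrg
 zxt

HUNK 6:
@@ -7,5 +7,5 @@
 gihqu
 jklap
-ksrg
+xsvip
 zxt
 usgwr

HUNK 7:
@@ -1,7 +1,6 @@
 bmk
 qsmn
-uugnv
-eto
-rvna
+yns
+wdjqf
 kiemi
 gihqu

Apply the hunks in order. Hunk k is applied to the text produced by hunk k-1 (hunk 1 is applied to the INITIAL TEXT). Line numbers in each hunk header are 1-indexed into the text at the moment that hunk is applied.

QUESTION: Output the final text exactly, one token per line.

Hunk 1: at line 1 remove [frqo,xvdf] add [uugnv,dogd,lmj] -> 11 lines: bmk qsmn uugnv dogd lmj luhq vjs qtq qndfy zxt usgwr
Hunk 2: at line 5 remove [vjs,qtq,qndfy] add [bxmgb,ksrg] -> 10 lines: bmk qsmn uugnv dogd lmj luhq bxmgb ksrg zxt usgwr
Hunk 3: at line 3 remove [dogd,lmj] add [eto,fyssh,mvi] -> 11 lines: bmk qsmn uugnv eto fyssh mvi luhq bxmgb ksrg zxt usgwr
Hunk 4: at line 4 remove [fyssh,mvi,luhq] add [rvna,achjo,aqpa] -> 11 lines: bmk qsmn uugnv eto rvna achjo aqpa bxmgb ksrg zxt usgwr
Hunk 5: at line 4 remove [achjo,aqpa,bxmgb] add [kiemi,gihqu,jklap] -> 11 lines: bmk qsmn uugnv eto rvna kiemi gihqu jklap ksrg zxt usgwr
Hunk 6: at line 7 remove [ksrg] add [xsvip] -> 11 lines: bmk qsmn uugnv eto rvna kiemi gihqu jklap xsvip zxt usgwr
Hunk 7: at line 1 remove [uugnv,eto,rvna] add [yns,wdjqf] -> 10 lines: bmk qsmn yns wdjqf kiemi gihqu jklap xsvip zxt usgwr

Answer: bmk
qsmn
yns
wdjqf
kiemi
gihqu
jklap
xsvip
zxt
usgwr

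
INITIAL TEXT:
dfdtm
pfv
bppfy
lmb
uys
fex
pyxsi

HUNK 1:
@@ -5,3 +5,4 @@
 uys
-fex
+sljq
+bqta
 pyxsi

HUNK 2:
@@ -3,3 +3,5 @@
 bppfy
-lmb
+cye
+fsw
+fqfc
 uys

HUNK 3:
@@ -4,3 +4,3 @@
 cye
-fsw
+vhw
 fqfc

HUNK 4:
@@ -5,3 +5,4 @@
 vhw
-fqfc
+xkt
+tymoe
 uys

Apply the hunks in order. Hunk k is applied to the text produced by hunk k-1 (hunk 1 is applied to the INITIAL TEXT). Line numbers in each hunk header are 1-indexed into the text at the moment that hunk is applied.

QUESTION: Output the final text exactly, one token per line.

Answer: dfdtm
pfv
bppfy
cye
vhw
xkt
tymoe
uys
sljq
bqta
pyxsi

Derivation:
Hunk 1: at line 5 remove [fex] add [sljq,bqta] -> 8 lines: dfdtm pfv bppfy lmb uys sljq bqta pyxsi
Hunk 2: at line 3 remove [lmb] add [cye,fsw,fqfc] -> 10 lines: dfdtm pfv bppfy cye fsw fqfc uys sljq bqta pyxsi
Hunk 3: at line 4 remove [fsw] add [vhw] -> 10 lines: dfdtm pfv bppfy cye vhw fqfc uys sljq bqta pyxsi
Hunk 4: at line 5 remove [fqfc] add [xkt,tymoe] -> 11 lines: dfdtm pfv bppfy cye vhw xkt tymoe uys sljq bqta pyxsi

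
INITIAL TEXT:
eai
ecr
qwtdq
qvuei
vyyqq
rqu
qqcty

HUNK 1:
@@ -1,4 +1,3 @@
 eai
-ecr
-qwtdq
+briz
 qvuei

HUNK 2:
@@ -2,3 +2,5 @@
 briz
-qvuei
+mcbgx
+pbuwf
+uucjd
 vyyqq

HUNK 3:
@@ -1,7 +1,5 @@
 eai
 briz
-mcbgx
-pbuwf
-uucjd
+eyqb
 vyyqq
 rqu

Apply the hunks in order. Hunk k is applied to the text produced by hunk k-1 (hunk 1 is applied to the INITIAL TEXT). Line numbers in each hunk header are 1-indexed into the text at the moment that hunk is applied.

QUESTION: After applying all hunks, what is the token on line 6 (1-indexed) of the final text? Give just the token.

Hunk 1: at line 1 remove [ecr,qwtdq] add [briz] -> 6 lines: eai briz qvuei vyyqq rqu qqcty
Hunk 2: at line 2 remove [qvuei] add [mcbgx,pbuwf,uucjd] -> 8 lines: eai briz mcbgx pbuwf uucjd vyyqq rqu qqcty
Hunk 3: at line 1 remove [mcbgx,pbuwf,uucjd] add [eyqb] -> 6 lines: eai briz eyqb vyyqq rqu qqcty
Final line 6: qqcty

Answer: qqcty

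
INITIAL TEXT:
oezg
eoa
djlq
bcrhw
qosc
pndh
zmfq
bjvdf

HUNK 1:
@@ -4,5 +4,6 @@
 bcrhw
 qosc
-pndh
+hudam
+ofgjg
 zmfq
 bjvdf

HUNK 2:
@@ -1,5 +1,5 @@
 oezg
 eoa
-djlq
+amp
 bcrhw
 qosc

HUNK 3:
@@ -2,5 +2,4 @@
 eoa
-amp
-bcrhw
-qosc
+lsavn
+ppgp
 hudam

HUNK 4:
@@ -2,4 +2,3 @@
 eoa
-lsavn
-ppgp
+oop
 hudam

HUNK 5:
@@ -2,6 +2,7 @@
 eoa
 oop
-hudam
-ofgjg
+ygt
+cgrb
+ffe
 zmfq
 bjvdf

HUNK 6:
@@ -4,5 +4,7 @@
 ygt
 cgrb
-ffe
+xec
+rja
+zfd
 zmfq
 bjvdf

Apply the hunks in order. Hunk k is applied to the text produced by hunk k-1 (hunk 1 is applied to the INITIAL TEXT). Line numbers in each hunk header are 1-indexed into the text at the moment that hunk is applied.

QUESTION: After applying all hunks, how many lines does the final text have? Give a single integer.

Answer: 10

Derivation:
Hunk 1: at line 4 remove [pndh] add [hudam,ofgjg] -> 9 lines: oezg eoa djlq bcrhw qosc hudam ofgjg zmfq bjvdf
Hunk 2: at line 1 remove [djlq] add [amp] -> 9 lines: oezg eoa amp bcrhw qosc hudam ofgjg zmfq bjvdf
Hunk 3: at line 2 remove [amp,bcrhw,qosc] add [lsavn,ppgp] -> 8 lines: oezg eoa lsavn ppgp hudam ofgjg zmfq bjvdf
Hunk 4: at line 2 remove [lsavn,ppgp] add [oop] -> 7 lines: oezg eoa oop hudam ofgjg zmfq bjvdf
Hunk 5: at line 2 remove [hudam,ofgjg] add [ygt,cgrb,ffe] -> 8 lines: oezg eoa oop ygt cgrb ffe zmfq bjvdf
Hunk 6: at line 4 remove [ffe] add [xec,rja,zfd] -> 10 lines: oezg eoa oop ygt cgrb xec rja zfd zmfq bjvdf
Final line count: 10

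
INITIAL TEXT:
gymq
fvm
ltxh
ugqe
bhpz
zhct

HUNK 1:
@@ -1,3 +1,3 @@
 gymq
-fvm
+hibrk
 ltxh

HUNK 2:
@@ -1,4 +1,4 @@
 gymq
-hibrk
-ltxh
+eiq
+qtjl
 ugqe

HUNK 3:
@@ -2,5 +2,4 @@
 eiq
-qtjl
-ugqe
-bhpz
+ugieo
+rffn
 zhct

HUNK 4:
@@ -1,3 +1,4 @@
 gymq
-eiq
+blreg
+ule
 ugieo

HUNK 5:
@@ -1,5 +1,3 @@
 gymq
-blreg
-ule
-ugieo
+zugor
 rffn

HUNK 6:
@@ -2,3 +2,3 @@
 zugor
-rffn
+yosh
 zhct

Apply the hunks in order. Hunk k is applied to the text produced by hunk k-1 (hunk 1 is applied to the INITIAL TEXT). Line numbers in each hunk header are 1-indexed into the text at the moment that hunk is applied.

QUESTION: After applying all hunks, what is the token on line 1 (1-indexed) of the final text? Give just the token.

Answer: gymq

Derivation:
Hunk 1: at line 1 remove [fvm] add [hibrk] -> 6 lines: gymq hibrk ltxh ugqe bhpz zhct
Hunk 2: at line 1 remove [hibrk,ltxh] add [eiq,qtjl] -> 6 lines: gymq eiq qtjl ugqe bhpz zhct
Hunk 3: at line 2 remove [qtjl,ugqe,bhpz] add [ugieo,rffn] -> 5 lines: gymq eiq ugieo rffn zhct
Hunk 4: at line 1 remove [eiq] add [blreg,ule] -> 6 lines: gymq blreg ule ugieo rffn zhct
Hunk 5: at line 1 remove [blreg,ule,ugieo] add [zugor] -> 4 lines: gymq zugor rffn zhct
Hunk 6: at line 2 remove [rffn] add [yosh] -> 4 lines: gymq zugor yosh zhct
Final line 1: gymq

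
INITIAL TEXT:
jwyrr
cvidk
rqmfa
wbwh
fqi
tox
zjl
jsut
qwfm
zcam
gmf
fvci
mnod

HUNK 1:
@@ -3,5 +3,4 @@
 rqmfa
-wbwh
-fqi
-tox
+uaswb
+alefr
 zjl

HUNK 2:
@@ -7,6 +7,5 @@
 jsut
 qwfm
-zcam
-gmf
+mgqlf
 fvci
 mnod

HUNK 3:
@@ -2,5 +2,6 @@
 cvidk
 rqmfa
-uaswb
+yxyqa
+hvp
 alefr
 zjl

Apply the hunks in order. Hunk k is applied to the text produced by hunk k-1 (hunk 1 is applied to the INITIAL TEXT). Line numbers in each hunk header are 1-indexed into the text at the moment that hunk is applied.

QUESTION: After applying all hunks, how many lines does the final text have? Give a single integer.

Answer: 12

Derivation:
Hunk 1: at line 3 remove [wbwh,fqi,tox] add [uaswb,alefr] -> 12 lines: jwyrr cvidk rqmfa uaswb alefr zjl jsut qwfm zcam gmf fvci mnod
Hunk 2: at line 7 remove [zcam,gmf] add [mgqlf] -> 11 lines: jwyrr cvidk rqmfa uaswb alefr zjl jsut qwfm mgqlf fvci mnod
Hunk 3: at line 2 remove [uaswb] add [yxyqa,hvp] -> 12 lines: jwyrr cvidk rqmfa yxyqa hvp alefr zjl jsut qwfm mgqlf fvci mnod
Final line count: 12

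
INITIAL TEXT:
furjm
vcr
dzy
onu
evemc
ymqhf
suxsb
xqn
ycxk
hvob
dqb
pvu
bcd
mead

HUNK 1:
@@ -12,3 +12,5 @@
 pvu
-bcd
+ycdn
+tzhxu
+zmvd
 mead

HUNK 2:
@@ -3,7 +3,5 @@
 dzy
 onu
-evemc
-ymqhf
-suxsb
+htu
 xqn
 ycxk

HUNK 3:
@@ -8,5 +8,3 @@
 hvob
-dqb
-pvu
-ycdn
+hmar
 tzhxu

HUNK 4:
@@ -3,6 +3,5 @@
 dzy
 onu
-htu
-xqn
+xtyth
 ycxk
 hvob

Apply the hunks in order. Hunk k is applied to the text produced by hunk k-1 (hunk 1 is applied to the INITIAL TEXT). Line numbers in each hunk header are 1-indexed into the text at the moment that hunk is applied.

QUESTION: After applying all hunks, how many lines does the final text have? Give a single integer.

Hunk 1: at line 12 remove [bcd] add [ycdn,tzhxu,zmvd] -> 16 lines: furjm vcr dzy onu evemc ymqhf suxsb xqn ycxk hvob dqb pvu ycdn tzhxu zmvd mead
Hunk 2: at line 3 remove [evemc,ymqhf,suxsb] add [htu] -> 14 lines: furjm vcr dzy onu htu xqn ycxk hvob dqb pvu ycdn tzhxu zmvd mead
Hunk 3: at line 8 remove [dqb,pvu,ycdn] add [hmar] -> 12 lines: furjm vcr dzy onu htu xqn ycxk hvob hmar tzhxu zmvd mead
Hunk 4: at line 3 remove [htu,xqn] add [xtyth] -> 11 lines: furjm vcr dzy onu xtyth ycxk hvob hmar tzhxu zmvd mead
Final line count: 11

Answer: 11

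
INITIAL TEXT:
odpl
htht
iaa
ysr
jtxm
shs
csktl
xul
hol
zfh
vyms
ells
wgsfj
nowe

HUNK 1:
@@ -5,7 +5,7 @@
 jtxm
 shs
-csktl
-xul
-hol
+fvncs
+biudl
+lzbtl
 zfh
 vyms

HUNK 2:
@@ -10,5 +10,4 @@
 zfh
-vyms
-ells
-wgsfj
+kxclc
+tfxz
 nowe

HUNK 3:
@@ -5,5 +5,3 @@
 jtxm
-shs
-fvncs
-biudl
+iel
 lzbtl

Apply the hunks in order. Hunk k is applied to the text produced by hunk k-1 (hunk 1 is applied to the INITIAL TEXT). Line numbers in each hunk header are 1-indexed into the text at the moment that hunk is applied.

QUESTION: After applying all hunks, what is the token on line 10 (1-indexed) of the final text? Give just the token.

Answer: tfxz

Derivation:
Hunk 1: at line 5 remove [csktl,xul,hol] add [fvncs,biudl,lzbtl] -> 14 lines: odpl htht iaa ysr jtxm shs fvncs biudl lzbtl zfh vyms ells wgsfj nowe
Hunk 2: at line 10 remove [vyms,ells,wgsfj] add [kxclc,tfxz] -> 13 lines: odpl htht iaa ysr jtxm shs fvncs biudl lzbtl zfh kxclc tfxz nowe
Hunk 3: at line 5 remove [shs,fvncs,biudl] add [iel] -> 11 lines: odpl htht iaa ysr jtxm iel lzbtl zfh kxclc tfxz nowe
Final line 10: tfxz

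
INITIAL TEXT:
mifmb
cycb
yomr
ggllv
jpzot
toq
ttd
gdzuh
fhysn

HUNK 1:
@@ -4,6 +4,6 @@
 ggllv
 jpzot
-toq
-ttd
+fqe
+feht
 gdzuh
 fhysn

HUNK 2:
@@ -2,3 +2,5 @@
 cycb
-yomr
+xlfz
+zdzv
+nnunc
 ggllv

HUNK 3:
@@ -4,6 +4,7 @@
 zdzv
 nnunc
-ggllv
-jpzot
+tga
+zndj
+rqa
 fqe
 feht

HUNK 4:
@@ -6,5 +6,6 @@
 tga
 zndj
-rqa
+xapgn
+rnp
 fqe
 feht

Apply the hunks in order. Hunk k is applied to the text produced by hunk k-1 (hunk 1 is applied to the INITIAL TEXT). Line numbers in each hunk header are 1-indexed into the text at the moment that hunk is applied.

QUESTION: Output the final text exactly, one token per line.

Hunk 1: at line 4 remove [toq,ttd] add [fqe,feht] -> 9 lines: mifmb cycb yomr ggllv jpzot fqe feht gdzuh fhysn
Hunk 2: at line 2 remove [yomr] add [xlfz,zdzv,nnunc] -> 11 lines: mifmb cycb xlfz zdzv nnunc ggllv jpzot fqe feht gdzuh fhysn
Hunk 3: at line 4 remove [ggllv,jpzot] add [tga,zndj,rqa] -> 12 lines: mifmb cycb xlfz zdzv nnunc tga zndj rqa fqe feht gdzuh fhysn
Hunk 4: at line 6 remove [rqa] add [xapgn,rnp] -> 13 lines: mifmb cycb xlfz zdzv nnunc tga zndj xapgn rnp fqe feht gdzuh fhysn

Answer: mifmb
cycb
xlfz
zdzv
nnunc
tga
zndj
xapgn
rnp
fqe
feht
gdzuh
fhysn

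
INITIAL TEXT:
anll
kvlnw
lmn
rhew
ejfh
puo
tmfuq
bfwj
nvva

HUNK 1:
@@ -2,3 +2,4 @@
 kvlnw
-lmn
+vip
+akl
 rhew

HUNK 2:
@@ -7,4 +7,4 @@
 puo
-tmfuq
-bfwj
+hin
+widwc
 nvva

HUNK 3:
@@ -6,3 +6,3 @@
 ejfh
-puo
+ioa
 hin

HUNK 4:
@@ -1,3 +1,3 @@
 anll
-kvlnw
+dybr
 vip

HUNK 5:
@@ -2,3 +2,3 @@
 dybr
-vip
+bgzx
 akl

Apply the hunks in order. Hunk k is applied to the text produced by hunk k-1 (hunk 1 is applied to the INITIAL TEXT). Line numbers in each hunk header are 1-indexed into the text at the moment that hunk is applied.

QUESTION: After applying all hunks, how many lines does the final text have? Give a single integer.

Hunk 1: at line 2 remove [lmn] add [vip,akl] -> 10 lines: anll kvlnw vip akl rhew ejfh puo tmfuq bfwj nvva
Hunk 2: at line 7 remove [tmfuq,bfwj] add [hin,widwc] -> 10 lines: anll kvlnw vip akl rhew ejfh puo hin widwc nvva
Hunk 3: at line 6 remove [puo] add [ioa] -> 10 lines: anll kvlnw vip akl rhew ejfh ioa hin widwc nvva
Hunk 4: at line 1 remove [kvlnw] add [dybr] -> 10 lines: anll dybr vip akl rhew ejfh ioa hin widwc nvva
Hunk 5: at line 2 remove [vip] add [bgzx] -> 10 lines: anll dybr bgzx akl rhew ejfh ioa hin widwc nvva
Final line count: 10

Answer: 10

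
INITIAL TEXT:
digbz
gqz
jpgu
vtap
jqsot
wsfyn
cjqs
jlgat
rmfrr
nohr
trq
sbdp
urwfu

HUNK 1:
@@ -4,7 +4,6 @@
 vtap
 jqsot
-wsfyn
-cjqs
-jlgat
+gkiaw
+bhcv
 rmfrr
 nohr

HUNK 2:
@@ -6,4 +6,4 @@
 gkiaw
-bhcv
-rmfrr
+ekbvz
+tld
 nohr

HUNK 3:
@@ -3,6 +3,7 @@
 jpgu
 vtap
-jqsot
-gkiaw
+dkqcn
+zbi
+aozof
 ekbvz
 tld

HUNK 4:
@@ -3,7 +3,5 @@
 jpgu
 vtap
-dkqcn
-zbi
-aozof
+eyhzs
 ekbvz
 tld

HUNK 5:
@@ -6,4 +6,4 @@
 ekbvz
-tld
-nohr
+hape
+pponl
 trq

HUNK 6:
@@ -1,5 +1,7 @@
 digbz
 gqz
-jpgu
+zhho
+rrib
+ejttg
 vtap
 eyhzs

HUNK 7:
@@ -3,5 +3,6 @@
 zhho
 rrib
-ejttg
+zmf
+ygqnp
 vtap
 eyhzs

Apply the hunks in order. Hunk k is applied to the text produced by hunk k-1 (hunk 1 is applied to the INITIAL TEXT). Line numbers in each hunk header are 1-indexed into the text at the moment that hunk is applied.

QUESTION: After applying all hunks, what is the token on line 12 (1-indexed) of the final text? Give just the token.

Answer: trq

Derivation:
Hunk 1: at line 4 remove [wsfyn,cjqs,jlgat] add [gkiaw,bhcv] -> 12 lines: digbz gqz jpgu vtap jqsot gkiaw bhcv rmfrr nohr trq sbdp urwfu
Hunk 2: at line 6 remove [bhcv,rmfrr] add [ekbvz,tld] -> 12 lines: digbz gqz jpgu vtap jqsot gkiaw ekbvz tld nohr trq sbdp urwfu
Hunk 3: at line 3 remove [jqsot,gkiaw] add [dkqcn,zbi,aozof] -> 13 lines: digbz gqz jpgu vtap dkqcn zbi aozof ekbvz tld nohr trq sbdp urwfu
Hunk 4: at line 3 remove [dkqcn,zbi,aozof] add [eyhzs] -> 11 lines: digbz gqz jpgu vtap eyhzs ekbvz tld nohr trq sbdp urwfu
Hunk 5: at line 6 remove [tld,nohr] add [hape,pponl] -> 11 lines: digbz gqz jpgu vtap eyhzs ekbvz hape pponl trq sbdp urwfu
Hunk 6: at line 1 remove [jpgu] add [zhho,rrib,ejttg] -> 13 lines: digbz gqz zhho rrib ejttg vtap eyhzs ekbvz hape pponl trq sbdp urwfu
Hunk 7: at line 3 remove [ejttg] add [zmf,ygqnp] -> 14 lines: digbz gqz zhho rrib zmf ygqnp vtap eyhzs ekbvz hape pponl trq sbdp urwfu
Final line 12: trq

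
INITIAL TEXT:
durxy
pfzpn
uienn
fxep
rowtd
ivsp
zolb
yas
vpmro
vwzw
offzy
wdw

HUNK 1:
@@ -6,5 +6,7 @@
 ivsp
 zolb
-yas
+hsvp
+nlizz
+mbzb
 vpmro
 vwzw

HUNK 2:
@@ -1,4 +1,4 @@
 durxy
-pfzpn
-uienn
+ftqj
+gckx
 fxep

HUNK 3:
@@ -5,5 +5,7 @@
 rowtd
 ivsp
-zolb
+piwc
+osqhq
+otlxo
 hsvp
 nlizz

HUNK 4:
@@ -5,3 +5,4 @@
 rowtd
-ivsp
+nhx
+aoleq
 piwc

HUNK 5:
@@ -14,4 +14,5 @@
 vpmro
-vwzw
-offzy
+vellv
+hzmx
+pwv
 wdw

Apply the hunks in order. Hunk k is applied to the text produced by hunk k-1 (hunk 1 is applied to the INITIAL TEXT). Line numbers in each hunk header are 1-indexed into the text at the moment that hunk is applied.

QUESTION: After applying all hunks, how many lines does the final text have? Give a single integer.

Answer: 18

Derivation:
Hunk 1: at line 6 remove [yas] add [hsvp,nlizz,mbzb] -> 14 lines: durxy pfzpn uienn fxep rowtd ivsp zolb hsvp nlizz mbzb vpmro vwzw offzy wdw
Hunk 2: at line 1 remove [pfzpn,uienn] add [ftqj,gckx] -> 14 lines: durxy ftqj gckx fxep rowtd ivsp zolb hsvp nlizz mbzb vpmro vwzw offzy wdw
Hunk 3: at line 5 remove [zolb] add [piwc,osqhq,otlxo] -> 16 lines: durxy ftqj gckx fxep rowtd ivsp piwc osqhq otlxo hsvp nlizz mbzb vpmro vwzw offzy wdw
Hunk 4: at line 5 remove [ivsp] add [nhx,aoleq] -> 17 lines: durxy ftqj gckx fxep rowtd nhx aoleq piwc osqhq otlxo hsvp nlizz mbzb vpmro vwzw offzy wdw
Hunk 5: at line 14 remove [vwzw,offzy] add [vellv,hzmx,pwv] -> 18 lines: durxy ftqj gckx fxep rowtd nhx aoleq piwc osqhq otlxo hsvp nlizz mbzb vpmro vellv hzmx pwv wdw
Final line count: 18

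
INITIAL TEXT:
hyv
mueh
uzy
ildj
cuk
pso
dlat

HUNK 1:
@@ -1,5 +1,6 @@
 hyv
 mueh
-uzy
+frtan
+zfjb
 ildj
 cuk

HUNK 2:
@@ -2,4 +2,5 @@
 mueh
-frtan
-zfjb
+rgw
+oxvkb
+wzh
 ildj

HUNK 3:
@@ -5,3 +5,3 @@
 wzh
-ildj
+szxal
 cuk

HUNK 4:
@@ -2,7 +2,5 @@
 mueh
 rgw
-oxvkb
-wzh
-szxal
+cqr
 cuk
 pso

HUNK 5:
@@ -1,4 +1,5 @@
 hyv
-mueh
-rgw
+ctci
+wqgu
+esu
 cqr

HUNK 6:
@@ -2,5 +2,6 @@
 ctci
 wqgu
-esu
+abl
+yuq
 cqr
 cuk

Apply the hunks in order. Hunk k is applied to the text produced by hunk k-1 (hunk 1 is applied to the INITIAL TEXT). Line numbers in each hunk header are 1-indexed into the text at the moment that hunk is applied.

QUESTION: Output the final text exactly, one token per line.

Hunk 1: at line 1 remove [uzy] add [frtan,zfjb] -> 8 lines: hyv mueh frtan zfjb ildj cuk pso dlat
Hunk 2: at line 2 remove [frtan,zfjb] add [rgw,oxvkb,wzh] -> 9 lines: hyv mueh rgw oxvkb wzh ildj cuk pso dlat
Hunk 3: at line 5 remove [ildj] add [szxal] -> 9 lines: hyv mueh rgw oxvkb wzh szxal cuk pso dlat
Hunk 4: at line 2 remove [oxvkb,wzh,szxal] add [cqr] -> 7 lines: hyv mueh rgw cqr cuk pso dlat
Hunk 5: at line 1 remove [mueh,rgw] add [ctci,wqgu,esu] -> 8 lines: hyv ctci wqgu esu cqr cuk pso dlat
Hunk 6: at line 2 remove [esu] add [abl,yuq] -> 9 lines: hyv ctci wqgu abl yuq cqr cuk pso dlat

Answer: hyv
ctci
wqgu
abl
yuq
cqr
cuk
pso
dlat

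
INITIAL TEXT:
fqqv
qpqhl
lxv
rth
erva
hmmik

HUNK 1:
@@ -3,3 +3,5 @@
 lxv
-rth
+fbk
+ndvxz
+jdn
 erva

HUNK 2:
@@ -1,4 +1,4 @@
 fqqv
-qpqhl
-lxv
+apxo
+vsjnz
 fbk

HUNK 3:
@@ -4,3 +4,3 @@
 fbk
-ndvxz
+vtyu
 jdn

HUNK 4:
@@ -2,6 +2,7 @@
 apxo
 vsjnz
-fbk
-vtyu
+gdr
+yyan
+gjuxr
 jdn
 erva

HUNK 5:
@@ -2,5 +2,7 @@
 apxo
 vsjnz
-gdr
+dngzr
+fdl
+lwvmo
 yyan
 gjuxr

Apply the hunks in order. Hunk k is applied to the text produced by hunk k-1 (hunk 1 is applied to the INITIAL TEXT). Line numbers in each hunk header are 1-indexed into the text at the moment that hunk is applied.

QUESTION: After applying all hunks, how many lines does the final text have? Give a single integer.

Hunk 1: at line 3 remove [rth] add [fbk,ndvxz,jdn] -> 8 lines: fqqv qpqhl lxv fbk ndvxz jdn erva hmmik
Hunk 2: at line 1 remove [qpqhl,lxv] add [apxo,vsjnz] -> 8 lines: fqqv apxo vsjnz fbk ndvxz jdn erva hmmik
Hunk 3: at line 4 remove [ndvxz] add [vtyu] -> 8 lines: fqqv apxo vsjnz fbk vtyu jdn erva hmmik
Hunk 4: at line 2 remove [fbk,vtyu] add [gdr,yyan,gjuxr] -> 9 lines: fqqv apxo vsjnz gdr yyan gjuxr jdn erva hmmik
Hunk 5: at line 2 remove [gdr] add [dngzr,fdl,lwvmo] -> 11 lines: fqqv apxo vsjnz dngzr fdl lwvmo yyan gjuxr jdn erva hmmik
Final line count: 11

Answer: 11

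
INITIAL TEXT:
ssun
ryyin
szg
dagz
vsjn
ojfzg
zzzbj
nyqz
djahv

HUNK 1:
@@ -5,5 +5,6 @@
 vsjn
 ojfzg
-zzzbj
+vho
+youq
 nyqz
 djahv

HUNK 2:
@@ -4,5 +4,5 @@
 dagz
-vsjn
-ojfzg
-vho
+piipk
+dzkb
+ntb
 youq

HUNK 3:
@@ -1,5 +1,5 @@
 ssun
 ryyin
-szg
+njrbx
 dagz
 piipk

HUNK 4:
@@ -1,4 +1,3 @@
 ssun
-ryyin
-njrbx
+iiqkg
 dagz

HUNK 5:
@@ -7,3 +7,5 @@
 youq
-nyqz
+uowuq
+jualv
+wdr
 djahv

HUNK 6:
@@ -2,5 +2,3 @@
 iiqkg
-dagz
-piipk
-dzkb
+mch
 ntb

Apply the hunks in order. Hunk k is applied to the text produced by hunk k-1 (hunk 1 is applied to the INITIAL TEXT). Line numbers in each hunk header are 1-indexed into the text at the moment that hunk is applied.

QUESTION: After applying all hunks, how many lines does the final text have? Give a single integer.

Hunk 1: at line 5 remove [zzzbj] add [vho,youq] -> 10 lines: ssun ryyin szg dagz vsjn ojfzg vho youq nyqz djahv
Hunk 2: at line 4 remove [vsjn,ojfzg,vho] add [piipk,dzkb,ntb] -> 10 lines: ssun ryyin szg dagz piipk dzkb ntb youq nyqz djahv
Hunk 3: at line 1 remove [szg] add [njrbx] -> 10 lines: ssun ryyin njrbx dagz piipk dzkb ntb youq nyqz djahv
Hunk 4: at line 1 remove [ryyin,njrbx] add [iiqkg] -> 9 lines: ssun iiqkg dagz piipk dzkb ntb youq nyqz djahv
Hunk 5: at line 7 remove [nyqz] add [uowuq,jualv,wdr] -> 11 lines: ssun iiqkg dagz piipk dzkb ntb youq uowuq jualv wdr djahv
Hunk 6: at line 2 remove [dagz,piipk,dzkb] add [mch] -> 9 lines: ssun iiqkg mch ntb youq uowuq jualv wdr djahv
Final line count: 9

Answer: 9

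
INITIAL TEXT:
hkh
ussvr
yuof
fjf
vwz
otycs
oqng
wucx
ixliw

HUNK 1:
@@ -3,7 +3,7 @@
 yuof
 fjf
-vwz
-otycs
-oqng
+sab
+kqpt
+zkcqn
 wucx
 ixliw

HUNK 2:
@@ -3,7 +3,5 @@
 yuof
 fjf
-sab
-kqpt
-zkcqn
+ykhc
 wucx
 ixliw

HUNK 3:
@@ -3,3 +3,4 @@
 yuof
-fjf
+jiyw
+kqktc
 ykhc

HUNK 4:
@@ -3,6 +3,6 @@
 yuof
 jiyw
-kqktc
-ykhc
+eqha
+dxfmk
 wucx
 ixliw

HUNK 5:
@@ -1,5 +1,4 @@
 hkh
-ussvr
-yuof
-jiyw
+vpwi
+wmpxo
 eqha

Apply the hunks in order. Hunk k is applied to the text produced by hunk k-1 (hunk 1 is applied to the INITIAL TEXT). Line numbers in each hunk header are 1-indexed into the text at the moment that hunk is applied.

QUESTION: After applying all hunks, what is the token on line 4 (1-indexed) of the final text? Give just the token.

Hunk 1: at line 3 remove [vwz,otycs,oqng] add [sab,kqpt,zkcqn] -> 9 lines: hkh ussvr yuof fjf sab kqpt zkcqn wucx ixliw
Hunk 2: at line 3 remove [sab,kqpt,zkcqn] add [ykhc] -> 7 lines: hkh ussvr yuof fjf ykhc wucx ixliw
Hunk 3: at line 3 remove [fjf] add [jiyw,kqktc] -> 8 lines: hkh ussvr yuof jiyw kqktc ykhc wucx ixliw
Hunk 4: at line 3 remove [kqktc,ykhc] add [eqha,dxfmk] -> 8 lines: hkh ussvr yuof jiyw eqha dxfmk wucx ixliw
Hunk 5: at line 1 remove [ussvr,yuof,jiyw] add [vpwi,wmpxo] -> 7 lines: hkh vpwi wmpxo eqha dxfmk wucx ixliw
Final line 4: eqha

Answer: eqha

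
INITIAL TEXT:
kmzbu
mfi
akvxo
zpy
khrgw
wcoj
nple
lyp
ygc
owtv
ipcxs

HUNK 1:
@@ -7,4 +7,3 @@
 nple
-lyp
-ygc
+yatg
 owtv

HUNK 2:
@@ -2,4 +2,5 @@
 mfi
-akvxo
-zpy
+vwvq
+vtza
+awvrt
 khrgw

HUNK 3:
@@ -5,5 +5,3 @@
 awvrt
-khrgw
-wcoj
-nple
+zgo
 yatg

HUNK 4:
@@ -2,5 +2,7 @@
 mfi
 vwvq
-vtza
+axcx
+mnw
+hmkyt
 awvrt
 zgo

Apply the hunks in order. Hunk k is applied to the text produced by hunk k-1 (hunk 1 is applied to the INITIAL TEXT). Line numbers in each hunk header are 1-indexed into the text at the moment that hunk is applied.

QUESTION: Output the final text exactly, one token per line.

Answer: kmzbu
mfi
vwvq
axcx
mnw
hmkyt
awvrt
zgo
yatg
owtv
ipcxs

Derivation:
Hunk 1: at line 7 remove [lyp,ygc] add [yatg] -> 10 lines: kmzbu mfi akvxo zpy khrgw wcoj nple yatg owtv ipcxs
Hunk 2: at line 2 remove [akvxo,zpy] add [vwvq,vtza,awvrt] -> 11 lines: kmzbu mfi vwvq vtza awvrt khrgw wcoj nple yatg owtv ipcxs
Hunk 3: at line 5 remove [khrgw,wcoj,nple] add [zgo] -> 9 lines: kmzbu mfi vwvq vtza awvrt zgo yatg owtv ipcxs
Hunk 4: at line 2 remove [vtza] add [axcx,mnw,hmkyt] -> 11 lines: kmzbu mfi vwvq axcx mnw hmkyt awvrt zgo yatg owtv ipcxs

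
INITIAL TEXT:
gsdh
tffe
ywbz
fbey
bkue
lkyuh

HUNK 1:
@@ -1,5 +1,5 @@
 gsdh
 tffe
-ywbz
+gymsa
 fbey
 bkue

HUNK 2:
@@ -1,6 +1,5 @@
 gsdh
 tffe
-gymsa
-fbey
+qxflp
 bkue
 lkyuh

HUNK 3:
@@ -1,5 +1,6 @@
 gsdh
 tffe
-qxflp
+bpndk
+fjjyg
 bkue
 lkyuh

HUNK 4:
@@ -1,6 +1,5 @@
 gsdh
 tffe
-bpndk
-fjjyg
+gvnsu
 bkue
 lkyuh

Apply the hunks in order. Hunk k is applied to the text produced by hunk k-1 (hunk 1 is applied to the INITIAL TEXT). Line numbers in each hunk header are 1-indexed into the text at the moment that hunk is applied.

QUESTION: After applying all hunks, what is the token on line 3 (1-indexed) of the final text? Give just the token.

Answer: gvnsu

Derivation:
Hunk 1: at line 1 remove [ywbz] add [gymsa] -> 6 lines: gsdh tffe gymsa fbey bkue lkyuh
Hunk 2: at line 1 remove [gymsa,fbey] add [qxflp] -> 5 lines: gsdh tffe qxflp bkue lkyuh
Hunk 3: at line 1 remove [qxflp] add [bpndk,fjjyg] -> 6 lines: gsdh tffe bpndk fjjyg bkue lkyuh
Hunk 4: at line 1 remove [bpndk,fjjyg] add [gvnsu] -> 5 lines: gsdh tffe gvnsu bkue lkyuh
Final line 3: gvnsu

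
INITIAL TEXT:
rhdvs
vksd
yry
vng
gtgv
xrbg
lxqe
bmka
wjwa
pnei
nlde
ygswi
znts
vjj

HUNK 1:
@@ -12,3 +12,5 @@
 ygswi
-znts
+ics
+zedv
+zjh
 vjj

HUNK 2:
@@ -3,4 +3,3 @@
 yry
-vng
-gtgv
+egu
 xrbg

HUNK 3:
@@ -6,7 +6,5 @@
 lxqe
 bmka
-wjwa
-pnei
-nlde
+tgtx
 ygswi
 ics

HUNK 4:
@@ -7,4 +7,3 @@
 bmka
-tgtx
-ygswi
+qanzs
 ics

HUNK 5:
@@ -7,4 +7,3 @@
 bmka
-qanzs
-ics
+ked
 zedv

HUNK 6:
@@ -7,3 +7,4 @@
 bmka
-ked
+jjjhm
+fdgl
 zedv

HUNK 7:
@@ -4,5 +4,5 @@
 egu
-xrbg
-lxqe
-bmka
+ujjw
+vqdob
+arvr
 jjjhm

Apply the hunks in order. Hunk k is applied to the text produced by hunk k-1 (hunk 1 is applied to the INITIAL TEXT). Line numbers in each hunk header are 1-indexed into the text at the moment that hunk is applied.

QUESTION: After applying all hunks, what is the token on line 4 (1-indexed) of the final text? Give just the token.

Answer: egu

Derivation:
Hunk 1: at line 12 remove [znts] add [ics,zedv,zjh] -> 16 lines: rhdvs vksd yry vng gtgv xrbg lxqe bmka wjwa pnei nlde ygswi ics zedv zjh vjj
Hunk 2: at line 3 remove [vng,gtgv] add [egu] -> 15 lines: rhdvs vksd yry egu xrbg lxqe bmka wjwa pnei nlde ygswi ics zedv zjh vjj
Hunk 3: at line 6 remove [wjwa,pnei,nlde] add [tgtx] -> 13 lines: rhdvs vksd yry egu xrbg lxqe bmka tgtx ygswi ics zedv zjh vjj
Hunk 4: at line 7 remove [tgtx,ygswi] add [qanzs] -> 12 lines: rhdvs vksd yry egu xrbg lxqe bmka qanzs ics zedv zjh vjj
Hunk 5: at line 7 remove [qanzs,ics] add [ked] -> 11 lines: rhdvs vksd yry egu xrbg lxqe bmka ked zedv zjh vjj
Hunk 6: at line 7 remove [ked] add [jjjhm,fdgl] -> 12 lines: rhdvs vksd yry egu xrbg lxqe bmka jjjhm fdgl zedv zjh vjj
Hunk 7: at line 4 remove [xrbg,lxqe,bmka] add [ujjw,vqdob,arvr] -> 12 lines: rhdvs vksd yry egu ujjw vqdob arvr jjjhm fdgl zedv zjh vjj
Final line 4: egu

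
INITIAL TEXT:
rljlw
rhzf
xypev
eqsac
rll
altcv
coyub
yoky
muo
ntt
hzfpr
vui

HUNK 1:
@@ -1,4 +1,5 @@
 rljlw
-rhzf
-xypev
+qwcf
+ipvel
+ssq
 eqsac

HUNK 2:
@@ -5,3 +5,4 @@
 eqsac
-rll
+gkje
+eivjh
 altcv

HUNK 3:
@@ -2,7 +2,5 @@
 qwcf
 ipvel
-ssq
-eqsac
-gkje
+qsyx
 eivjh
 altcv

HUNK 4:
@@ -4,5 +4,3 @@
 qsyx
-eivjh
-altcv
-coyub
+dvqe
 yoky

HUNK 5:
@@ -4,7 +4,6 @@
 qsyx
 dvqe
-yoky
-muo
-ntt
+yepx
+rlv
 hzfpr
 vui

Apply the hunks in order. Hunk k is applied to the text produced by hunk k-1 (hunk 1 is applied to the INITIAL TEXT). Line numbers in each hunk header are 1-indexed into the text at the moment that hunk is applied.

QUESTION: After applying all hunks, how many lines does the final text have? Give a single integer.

Answer: 9

Derivation:
Hunk 1: at line 1 remove [rhzf,xypev] add [qwcf,ipvel,ssq] -> 13 lines: rljlw qwcf ipvel ssq eqsac rll altcv coyub yoky muo ntt hzfpr vui
Hunk 2: at line 5 remove [rll] add [gkje,eivjh] -> 14 lines: rljlw qwcf ipvel ssq eqsac gkje eivjh altcv coyub yoky muo ntt hzfpr vui
Hunk 3: at line 2 remove [ssq,eqsac,gkje] add [qsyx] -> 12 lines: rljlw qwcf ipvel qsyx eivjh altcv coyub yoky muo ntt hzfpr vui
Hunk 4: at line 4 remove [eivjh,altcv,coyub] add [dvqe] -> 10 lines: rljlw qwcf ipvel qsyx dvqe yoky muo ntt hzfpr vui
Hunk 5: at line 4 remove [yoky,muo,ntt] add [yepx,rlv] -> 9 lines: rljlw qwcf ipvel qsyx dvqe yepx rlv hzfpr vui
Final line count: 9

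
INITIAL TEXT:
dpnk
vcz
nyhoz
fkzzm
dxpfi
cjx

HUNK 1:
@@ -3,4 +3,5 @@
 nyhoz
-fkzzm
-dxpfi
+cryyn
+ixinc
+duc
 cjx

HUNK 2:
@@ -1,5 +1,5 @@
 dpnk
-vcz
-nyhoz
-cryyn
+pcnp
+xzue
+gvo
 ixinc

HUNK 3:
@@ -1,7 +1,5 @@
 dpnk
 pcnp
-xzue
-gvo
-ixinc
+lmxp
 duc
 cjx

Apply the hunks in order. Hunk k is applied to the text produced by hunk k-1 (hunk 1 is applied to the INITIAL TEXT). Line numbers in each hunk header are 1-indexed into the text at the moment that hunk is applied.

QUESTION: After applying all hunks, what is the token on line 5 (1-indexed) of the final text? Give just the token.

Answer: cjx

Derivation:
Hunk 1: at line 3 remove [fkzzm,dxpfi] add [cryyn,ixinc,duc] -> 7 lines: dpnk vcz nyhoz cryyn ixinc duc cjx
Hunk 2: at line 1 remove [vcz,nyhoz,cryyn] add [pcnp,xzue,gvo] -> 7 lines: dpnk pcnp xzue gvo ixinc duc cjx
Hunk 3: at line 1 remove [xzue,gvo,ixinc] add [lmxp] -> 5 lines: dpnk pcnp lmxp duc cjx
Final line 5: cjx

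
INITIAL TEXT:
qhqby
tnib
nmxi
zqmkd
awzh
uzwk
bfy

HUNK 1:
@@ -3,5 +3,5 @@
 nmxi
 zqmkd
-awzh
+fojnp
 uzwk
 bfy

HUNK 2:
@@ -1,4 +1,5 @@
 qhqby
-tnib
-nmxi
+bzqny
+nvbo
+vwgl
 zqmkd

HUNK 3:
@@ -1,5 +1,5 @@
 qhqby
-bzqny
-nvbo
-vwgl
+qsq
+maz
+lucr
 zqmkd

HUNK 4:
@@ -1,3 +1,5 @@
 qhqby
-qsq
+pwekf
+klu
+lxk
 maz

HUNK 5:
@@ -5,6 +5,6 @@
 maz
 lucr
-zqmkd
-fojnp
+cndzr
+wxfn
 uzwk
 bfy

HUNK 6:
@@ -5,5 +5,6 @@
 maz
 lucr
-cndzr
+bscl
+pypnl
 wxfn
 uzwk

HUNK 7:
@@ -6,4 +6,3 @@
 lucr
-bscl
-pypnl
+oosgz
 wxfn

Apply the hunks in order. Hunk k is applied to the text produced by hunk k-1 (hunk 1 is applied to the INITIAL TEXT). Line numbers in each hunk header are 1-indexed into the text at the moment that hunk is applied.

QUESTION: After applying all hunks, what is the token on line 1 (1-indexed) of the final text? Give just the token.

Answer: qhqby

Derivation:
Hunk 1: at line 3 remove [awzh] add [fojnp] -> 7 lines: qhqby tnib nmxi zqmkd fojnp uzwk bfy
Hunk 2: at line 1 remove [tnib,nmxi] add [bzqny,nvbo,vwgl] -> 8 lines: qhqby bzqny nvbo vwgl zqmkd fojnp uzwk bfy
Hunk 3: at line 1 remove [bzqny,nvbo,vwgl] add [qsq,maz,lucr] -> 8 lines: qhqby qsq maz lucr zqmkd fojnp uzwk bfy
Hunk 4: at line 1 remove [qsq] add [pwekf,klu,lxk] -> 10 lines: qhqby pwekf klu lxk maz lucr zqmkd fojnp uzwk bfy
Hunk 5: at line 5 remove [zqmkd,fojnp] add [cndzr,wxfn] -> 10 lines: qhqby pwekf klu lxk maz lucr cndzr wxfn uzwk bfy
Hunk 6: at line 5 remove [cndzr] add [bscl,pypnl] -> 11 lines: qhqby pwekf klu lxk maz lucr bscl pypnl wxfn uzwk bfy
Hunk 7: at line 6 remove [bscl,pypnl] add [oosgz] -> 10 lines: qhqby pwekf klu lxk maz lucr oosgz wxfn uzwk bfy
Final line 1: qhqby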